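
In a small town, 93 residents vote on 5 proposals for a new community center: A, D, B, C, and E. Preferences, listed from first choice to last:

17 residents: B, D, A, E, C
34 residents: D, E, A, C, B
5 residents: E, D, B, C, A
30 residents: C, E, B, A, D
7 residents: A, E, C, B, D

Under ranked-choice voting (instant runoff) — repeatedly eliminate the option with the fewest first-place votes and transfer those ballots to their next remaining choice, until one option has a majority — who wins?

D

Round 1: A 7, D 34, B 17, C 30, E 5. Eliminate E.
Round 2: A 7, D 39, B 17, C 30. Eliminate A.
Round 3: D 39, B 17, C 37. Eliminate B.
Round 4: D 56, C 37. D has a majority.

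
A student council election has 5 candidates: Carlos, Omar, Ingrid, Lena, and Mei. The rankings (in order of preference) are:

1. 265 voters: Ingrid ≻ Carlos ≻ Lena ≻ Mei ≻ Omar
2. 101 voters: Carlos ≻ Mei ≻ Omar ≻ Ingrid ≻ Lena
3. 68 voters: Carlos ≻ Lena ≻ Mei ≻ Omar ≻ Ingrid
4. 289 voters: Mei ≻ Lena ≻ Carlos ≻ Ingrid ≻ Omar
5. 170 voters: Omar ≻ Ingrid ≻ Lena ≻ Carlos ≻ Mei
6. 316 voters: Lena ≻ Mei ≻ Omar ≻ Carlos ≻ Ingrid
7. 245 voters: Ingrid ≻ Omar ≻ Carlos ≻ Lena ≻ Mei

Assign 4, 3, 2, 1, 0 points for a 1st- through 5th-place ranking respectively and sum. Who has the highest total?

Carlos: 265·3 + 101·4 + 68·4 + 289·2 + 170·1 + 316·1 + 245·2 = 3025
Omar: 265·0 + 101·2 + 68·1 + 289·0 + 170·4 + 316·2 + 245·3 = 2317
Ingrid: 265·4 + 101·1 + 68·0 + 289·1 + 170·3 + 316·0 + 245·4 = 2940
Lena: 265·2 + 101·0 + 68·3 + 289·3 + 170·2 + 316·4 + 245·1 = 3450
Mei: 265·1 + 101·3 + 68·2 + 289·4 + 170·0 + 316·3 + 245·0 = 2808
Lena has the highest Borda score (3450).

Lena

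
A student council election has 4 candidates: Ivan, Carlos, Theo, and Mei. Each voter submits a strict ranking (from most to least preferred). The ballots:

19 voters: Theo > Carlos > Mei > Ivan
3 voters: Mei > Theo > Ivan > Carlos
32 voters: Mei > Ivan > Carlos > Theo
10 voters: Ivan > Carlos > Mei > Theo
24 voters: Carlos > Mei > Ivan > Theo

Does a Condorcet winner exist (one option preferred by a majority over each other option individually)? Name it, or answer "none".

Checking pairwise contests:
Mei beats Ivan 78–10.
Ivan beats Carlos 45–43.
Ivan beats Theo 66–22.
Carlos beats Mei 53–35.
Every option loses at least one head-to-head, so there is no Condorcet winner.

none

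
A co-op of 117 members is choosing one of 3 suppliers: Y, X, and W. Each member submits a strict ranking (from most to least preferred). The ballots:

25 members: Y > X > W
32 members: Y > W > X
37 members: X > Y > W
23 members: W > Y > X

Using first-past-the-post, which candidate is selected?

Y

First-place votes: Y 57, X 37, W 23.
Y has the most first-place votes.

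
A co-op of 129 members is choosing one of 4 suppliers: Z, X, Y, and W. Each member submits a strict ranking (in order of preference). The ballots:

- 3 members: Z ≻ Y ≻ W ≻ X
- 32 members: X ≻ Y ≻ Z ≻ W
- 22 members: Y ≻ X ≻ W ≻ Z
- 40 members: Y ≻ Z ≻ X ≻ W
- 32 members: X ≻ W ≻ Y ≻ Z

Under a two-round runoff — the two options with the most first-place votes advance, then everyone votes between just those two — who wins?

Y

Round 1 first-place votes: Z 3, X 64, Y 62, W 0.
X and Y advance.
Runoff: X is preferred to Y by 64 voters; Y by 65.
Y wins the runoff.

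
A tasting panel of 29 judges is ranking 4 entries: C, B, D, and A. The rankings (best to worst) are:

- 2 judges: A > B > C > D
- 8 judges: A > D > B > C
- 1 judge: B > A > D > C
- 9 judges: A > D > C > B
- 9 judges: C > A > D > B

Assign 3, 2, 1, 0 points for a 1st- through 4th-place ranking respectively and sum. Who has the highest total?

A

C: 2·1 + 8·0 + 1·0 + 9·1 + 9·3 = 38
B: 2·2 + 8·1 + 1·3 + 9·0 + 9·0 = 15
D: 2·0 + 8·2 + 1·1 + 9·2 + 9·1 = 44
A: 2·3 + 8·3 + 1·2 + 9·3 + 9·2 = 77
A has the highest Borda score (77).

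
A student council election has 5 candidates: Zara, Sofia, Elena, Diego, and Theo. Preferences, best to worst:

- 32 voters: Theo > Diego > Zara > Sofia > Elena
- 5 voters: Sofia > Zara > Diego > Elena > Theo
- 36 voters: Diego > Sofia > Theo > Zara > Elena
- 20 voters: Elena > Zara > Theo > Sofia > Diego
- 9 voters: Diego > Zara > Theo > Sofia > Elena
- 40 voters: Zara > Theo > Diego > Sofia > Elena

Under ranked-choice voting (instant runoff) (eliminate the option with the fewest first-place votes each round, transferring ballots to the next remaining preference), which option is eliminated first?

Round 1: Zara 40, Sofia 5, Elena 20, Diego 45, Theo 32. Eliminate Sofia.

Sofia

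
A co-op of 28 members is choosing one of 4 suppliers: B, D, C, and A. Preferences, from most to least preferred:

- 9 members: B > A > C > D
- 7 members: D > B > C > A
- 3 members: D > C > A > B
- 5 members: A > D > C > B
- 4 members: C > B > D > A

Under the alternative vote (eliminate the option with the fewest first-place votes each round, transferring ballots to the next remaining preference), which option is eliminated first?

C

Round 1: B 9, D 10, C 4, A 5. Eliminate C.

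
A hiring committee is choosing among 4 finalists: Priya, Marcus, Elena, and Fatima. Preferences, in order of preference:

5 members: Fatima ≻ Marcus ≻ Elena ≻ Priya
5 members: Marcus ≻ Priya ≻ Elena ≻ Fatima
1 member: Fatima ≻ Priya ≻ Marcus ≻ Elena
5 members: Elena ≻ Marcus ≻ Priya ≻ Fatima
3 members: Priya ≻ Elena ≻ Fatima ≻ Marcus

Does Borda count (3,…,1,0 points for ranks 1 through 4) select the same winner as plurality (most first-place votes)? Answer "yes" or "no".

no

Borda — scores: Priya 26, Marcus 36, Elena 31, Fatima 21. Winner: Marcus.
Plurality — first-place votes: Priya 3, Marcus 5, Elena 5, Fatima 6. Winner: Fatima.
The two methods disagree.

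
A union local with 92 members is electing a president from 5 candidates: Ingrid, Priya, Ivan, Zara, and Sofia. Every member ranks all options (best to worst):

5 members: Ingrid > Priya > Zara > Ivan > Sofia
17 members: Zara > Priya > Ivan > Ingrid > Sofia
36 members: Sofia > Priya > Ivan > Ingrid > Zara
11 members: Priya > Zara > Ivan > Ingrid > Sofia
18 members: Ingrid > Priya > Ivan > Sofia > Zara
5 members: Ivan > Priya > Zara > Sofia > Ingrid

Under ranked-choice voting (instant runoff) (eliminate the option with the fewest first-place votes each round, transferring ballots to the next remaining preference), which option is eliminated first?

Round 1: Ingrid 23, Priya 11, Ivan 5, Zara 17, Sofia 36. Eliminate Ivan.

Ivan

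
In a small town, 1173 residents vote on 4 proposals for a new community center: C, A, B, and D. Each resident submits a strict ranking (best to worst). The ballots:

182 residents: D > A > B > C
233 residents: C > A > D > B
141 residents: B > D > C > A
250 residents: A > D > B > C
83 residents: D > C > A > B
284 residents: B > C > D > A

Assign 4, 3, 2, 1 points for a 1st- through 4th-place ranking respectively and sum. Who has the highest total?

D

C: 182·1 + 233·4 + 141·2 + 250·1 + 83·3 + 284·3 = 2747
A: 182·3 + 233·3 + 141·1 + 250·4 + 83·2 + 284·1 = 2836
B: 182·2 + 233·1 + 141·4 + 250·2 + 83·1 + 284·4 = 2880
D: 182·4 + 233·2 + 141·3 + 250·3 + 83·4 + 284·2 = 3267
D has the highest Borda score (3267).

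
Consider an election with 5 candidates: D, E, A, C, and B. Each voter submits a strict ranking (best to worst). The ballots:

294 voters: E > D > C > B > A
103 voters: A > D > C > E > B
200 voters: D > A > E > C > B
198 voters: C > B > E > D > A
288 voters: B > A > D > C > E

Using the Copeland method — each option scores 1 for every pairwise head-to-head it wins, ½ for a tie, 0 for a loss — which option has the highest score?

D: beats E, A, C, and B → score 4.
E: beats B; loses to D, A, and C → score 1.
A: beats E and C; loses to D and B → score 2.
C: beats E and B; loses to D and A → score 2.
B: beats A; loses to D, E, and C → score 1.
D has the best pairwise record.

D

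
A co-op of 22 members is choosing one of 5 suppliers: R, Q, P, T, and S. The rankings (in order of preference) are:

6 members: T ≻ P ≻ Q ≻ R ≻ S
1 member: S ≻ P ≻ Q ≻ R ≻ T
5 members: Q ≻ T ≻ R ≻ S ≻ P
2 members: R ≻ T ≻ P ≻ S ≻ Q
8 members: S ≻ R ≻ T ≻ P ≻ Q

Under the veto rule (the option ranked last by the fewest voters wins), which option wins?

Last-place votes: R 0, Q 10, P 5, T 1, S 6.
R is ranked last by the fewest voters, so R wins.

R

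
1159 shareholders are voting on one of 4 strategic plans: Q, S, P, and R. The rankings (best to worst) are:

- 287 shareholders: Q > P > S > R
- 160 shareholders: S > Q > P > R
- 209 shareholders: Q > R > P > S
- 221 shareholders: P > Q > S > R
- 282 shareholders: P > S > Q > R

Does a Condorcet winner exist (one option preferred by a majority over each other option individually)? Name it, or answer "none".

Q vs S: 717–442 for Q.
Q vs P: 656–503 for Q.
Q vs R: 1159–0 for Q.
Q beats every other option head-to-head.

Q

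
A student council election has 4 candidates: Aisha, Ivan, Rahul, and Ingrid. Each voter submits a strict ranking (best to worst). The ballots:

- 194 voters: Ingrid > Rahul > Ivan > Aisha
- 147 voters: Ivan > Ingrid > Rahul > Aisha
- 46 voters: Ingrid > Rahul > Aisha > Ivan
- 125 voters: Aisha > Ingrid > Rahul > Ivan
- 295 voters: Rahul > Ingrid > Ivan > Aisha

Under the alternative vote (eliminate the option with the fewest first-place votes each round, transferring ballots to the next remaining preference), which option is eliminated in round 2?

Round 1: Aisha 125, Ivan 147, Rahul 295, Ingrid 240. Eliminate Aisha.
Round 2: Ivan 147, Rahul 295, Ingrid 365. Eliminate Ivan.

Ivan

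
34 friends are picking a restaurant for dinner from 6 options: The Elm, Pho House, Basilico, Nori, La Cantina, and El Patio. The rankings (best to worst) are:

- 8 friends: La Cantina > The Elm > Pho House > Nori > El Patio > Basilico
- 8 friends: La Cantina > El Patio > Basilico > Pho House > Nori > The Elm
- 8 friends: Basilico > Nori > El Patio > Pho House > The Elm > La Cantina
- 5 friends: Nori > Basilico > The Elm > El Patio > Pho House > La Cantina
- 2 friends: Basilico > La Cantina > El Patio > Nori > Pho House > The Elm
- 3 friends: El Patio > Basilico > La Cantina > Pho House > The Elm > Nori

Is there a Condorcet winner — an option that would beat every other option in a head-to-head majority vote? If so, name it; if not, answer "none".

Checking pairwise contests:
Pho House beats The Elm 21–13.
Basilico beats Pho House 26–8.
El Patio beats Basilico 19–15.
Pho House beats Nori 19–15.
Basilico beats La Cantina 18–16.
Nori beats El Patio 21–13.
Every option loses at least one head-to-head, so there is no Condorcet winner.

none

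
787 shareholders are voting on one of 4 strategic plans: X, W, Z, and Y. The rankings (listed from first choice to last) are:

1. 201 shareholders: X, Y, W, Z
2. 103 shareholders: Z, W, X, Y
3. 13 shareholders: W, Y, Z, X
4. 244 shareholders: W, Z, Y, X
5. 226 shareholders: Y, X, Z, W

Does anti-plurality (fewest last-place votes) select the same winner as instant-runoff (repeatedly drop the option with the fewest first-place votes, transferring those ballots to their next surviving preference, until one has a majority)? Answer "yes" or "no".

Anti-plurality — last-place votes: X 257, W 226, Z 201, Y 103. Winner: Y.
Instant-runoff — R1 X 201, W 257, Z 103, Y 226 (Z out); R2 X 201, W 360, Y 226 (X out); R3 W 360, Y 427 (Y winner). Winner: Y.
The two methods agree.

yes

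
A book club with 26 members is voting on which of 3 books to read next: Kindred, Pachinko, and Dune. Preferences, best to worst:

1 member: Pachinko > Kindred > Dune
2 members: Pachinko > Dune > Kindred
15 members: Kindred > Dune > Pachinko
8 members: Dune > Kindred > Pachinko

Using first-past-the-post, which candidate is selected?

First-place votes: Kindred 15, Pachinko 3, Dune 8.
Kindred has the most first-place votes.

Kindred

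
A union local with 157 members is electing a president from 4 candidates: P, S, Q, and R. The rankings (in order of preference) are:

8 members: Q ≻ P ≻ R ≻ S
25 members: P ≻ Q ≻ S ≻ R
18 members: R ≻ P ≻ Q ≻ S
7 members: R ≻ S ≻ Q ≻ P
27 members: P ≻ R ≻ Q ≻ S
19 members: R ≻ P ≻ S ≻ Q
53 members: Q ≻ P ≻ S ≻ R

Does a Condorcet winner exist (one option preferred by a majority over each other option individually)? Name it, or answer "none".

P

P vs S: 150–7 for P.
P vs Q: 89–68 for P.
P vs R: 113–44 for P.
P beats every other option head-to-head.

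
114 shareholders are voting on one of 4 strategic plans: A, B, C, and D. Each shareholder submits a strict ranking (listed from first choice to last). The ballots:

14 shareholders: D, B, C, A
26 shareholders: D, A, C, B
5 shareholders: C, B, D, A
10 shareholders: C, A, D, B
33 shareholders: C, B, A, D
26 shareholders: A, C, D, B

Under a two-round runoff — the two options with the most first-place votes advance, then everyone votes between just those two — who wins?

Round 1 first-place votes: A 26, B 0, C 48, D 40.
C and D advance.
Runoff: C is preferred to D by 74 voters; D by 40.
C wins the runoff.

C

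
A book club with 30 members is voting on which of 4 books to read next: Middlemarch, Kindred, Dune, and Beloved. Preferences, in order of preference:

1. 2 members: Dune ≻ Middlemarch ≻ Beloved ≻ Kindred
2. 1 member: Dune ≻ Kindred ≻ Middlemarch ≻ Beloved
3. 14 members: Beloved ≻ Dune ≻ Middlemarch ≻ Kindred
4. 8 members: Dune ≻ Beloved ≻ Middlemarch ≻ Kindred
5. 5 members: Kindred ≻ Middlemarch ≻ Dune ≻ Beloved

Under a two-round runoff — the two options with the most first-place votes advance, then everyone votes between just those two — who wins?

Round 1 first-place votes: Middlemarch 0, Kindred 5, Dune 11, Beloved 14.
Beloved and Dune advance.
Runoff: Beloved is preferred to Dune by 14 voters; Dune by 16.
Dune wins the runoff.

Dune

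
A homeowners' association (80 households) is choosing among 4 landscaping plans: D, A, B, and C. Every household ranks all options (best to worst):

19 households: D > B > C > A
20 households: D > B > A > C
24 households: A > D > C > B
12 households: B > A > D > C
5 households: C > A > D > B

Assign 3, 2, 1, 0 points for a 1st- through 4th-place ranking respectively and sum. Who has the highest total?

D: 19·3 + 20·3 + 24·2 + 12·1 + 5·1 = 182
A: 19·0 + 20·1 + 24·3 + 12·2 + 5·2 = 126
B: 19·2 + 20·2 + 24·0 + 12·3 + 5·0 = 114
C: 19·1 + 20·0 + 24·1 + 12·0 + 5·3 = 58
D has the highest Borda score (182).

D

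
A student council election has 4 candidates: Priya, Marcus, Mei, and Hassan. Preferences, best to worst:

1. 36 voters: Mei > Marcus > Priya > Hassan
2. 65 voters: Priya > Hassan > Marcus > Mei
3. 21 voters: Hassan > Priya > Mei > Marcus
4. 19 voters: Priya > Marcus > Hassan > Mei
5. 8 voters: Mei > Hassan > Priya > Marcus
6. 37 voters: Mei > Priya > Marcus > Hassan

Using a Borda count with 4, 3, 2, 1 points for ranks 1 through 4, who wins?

Priya: 36·2 + 65·4 + 21·3 + 19·4 + 8·2 + 37·3 = 598
Marcus: 36·3 + 65·2 + 21·1 + 19·3 + 8·1 + 37·2 = 398
Mei: 36·4 + 65·1 + 21·2 + 19·1 + 8·4 + 37·4 = 450
Hassan: 36·1 + 65·3 + 21·4 + 19·2 + 8·3 + 37·1 = 414
Priya has the highest Borda score (598).

Priya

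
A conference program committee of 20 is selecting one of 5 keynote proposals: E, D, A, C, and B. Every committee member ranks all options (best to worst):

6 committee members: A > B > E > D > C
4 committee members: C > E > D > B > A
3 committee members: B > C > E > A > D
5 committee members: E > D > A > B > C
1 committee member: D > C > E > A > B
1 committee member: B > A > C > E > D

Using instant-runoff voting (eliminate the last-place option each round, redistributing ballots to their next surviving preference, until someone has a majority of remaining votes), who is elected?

Round 1: E 5, D 1, A 6, C 4, B 4. Eliminate D.
Round 2: E 5, A 6, C 5, B 4. Eliminate B.
Round 3: E 5, A 7, C 8. Eliminate E.
Round 4: A 12, C 8. A has a majority.

A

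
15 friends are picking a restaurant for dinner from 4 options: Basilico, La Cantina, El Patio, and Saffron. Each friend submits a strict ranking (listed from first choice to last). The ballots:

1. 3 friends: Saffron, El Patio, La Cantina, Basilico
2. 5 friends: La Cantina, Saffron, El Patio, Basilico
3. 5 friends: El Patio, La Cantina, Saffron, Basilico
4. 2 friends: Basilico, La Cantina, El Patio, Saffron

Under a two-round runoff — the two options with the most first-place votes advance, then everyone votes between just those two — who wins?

El Patio

Round 1 first-place votes: Basilico 2, La Cantina 5, El Patio 5, Saffron 3.
El Patio and La Cantina advance.
Runoff: El Patio is preferred to La Cantina by 8 voters; La Cantina by 7.
El Patio wins the runoff.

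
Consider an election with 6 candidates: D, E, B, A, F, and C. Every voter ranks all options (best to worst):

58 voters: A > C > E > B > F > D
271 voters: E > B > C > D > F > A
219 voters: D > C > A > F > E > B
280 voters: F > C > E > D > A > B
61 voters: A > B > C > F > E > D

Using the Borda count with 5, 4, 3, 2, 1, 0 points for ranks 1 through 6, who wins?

C

D: 58·0 + 271·2 + 219·5 + 280·2 + 61·0 = 2197
E: 58·3 + 271·5 + 219·1 + 280·3 + 61·1 = 2649
B: 58·2 + 271·4 + 219·0 + 280·0 + 61·4 = 1444
A: 58·5 + 271·0 + 219·3 + 280·1 + 61·5 = 1532
F: 58·1 + 271·1 + 219·2 + 280·5 + 61·2 = 2289
C: 58·4 + 271·3 + 219·4 + 280·4 + 61·3 = 3224
C has the highest Borda score (3224).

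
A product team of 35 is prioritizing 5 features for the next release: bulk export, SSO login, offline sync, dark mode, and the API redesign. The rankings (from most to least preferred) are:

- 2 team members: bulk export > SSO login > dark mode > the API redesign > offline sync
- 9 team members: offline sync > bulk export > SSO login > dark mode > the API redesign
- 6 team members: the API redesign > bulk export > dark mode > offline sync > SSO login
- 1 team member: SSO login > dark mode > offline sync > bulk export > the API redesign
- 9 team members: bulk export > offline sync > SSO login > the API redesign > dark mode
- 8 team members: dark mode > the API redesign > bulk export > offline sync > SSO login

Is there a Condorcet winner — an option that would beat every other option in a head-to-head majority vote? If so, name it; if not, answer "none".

bulk export vs SSO login: 34–1 for bulk export.
bulk export vs offline sync: 25–10 for bulk export.
bulk export vs dark mode: 26–9 for bulk export.
bulk export vs the API redesign: 21–14 for bulk export.
bulk export beats every other option head-to-head.

bulk export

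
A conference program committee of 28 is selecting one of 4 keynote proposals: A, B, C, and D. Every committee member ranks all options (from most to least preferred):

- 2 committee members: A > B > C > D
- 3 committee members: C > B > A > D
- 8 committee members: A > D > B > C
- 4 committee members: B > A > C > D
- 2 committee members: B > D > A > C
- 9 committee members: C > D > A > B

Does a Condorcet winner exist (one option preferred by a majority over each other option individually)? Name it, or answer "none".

A

A vs B: 19–9 for A.
A vs C: 16–12 for A.
A vs D: 17–11 for A.
A beats every other option head-to-head.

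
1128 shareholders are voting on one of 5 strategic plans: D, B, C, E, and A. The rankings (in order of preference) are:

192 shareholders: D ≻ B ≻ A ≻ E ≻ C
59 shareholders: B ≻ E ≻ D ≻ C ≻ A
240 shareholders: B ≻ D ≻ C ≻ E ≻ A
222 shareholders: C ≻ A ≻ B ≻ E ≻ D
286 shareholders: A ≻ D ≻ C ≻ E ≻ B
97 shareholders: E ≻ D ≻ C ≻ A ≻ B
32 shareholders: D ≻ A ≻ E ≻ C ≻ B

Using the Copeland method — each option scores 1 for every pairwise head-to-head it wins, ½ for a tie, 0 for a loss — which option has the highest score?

D

D: beats B, C, E, and A → score 4.
B: beats E; loses to D, C, and A → score 1.
C: beats B, E, and A; loses to D → score 3.
E: loses to D, B, C, and A → score 0.
A: beats B and E; loses to D and C → score 2.
D has the best pairwise record.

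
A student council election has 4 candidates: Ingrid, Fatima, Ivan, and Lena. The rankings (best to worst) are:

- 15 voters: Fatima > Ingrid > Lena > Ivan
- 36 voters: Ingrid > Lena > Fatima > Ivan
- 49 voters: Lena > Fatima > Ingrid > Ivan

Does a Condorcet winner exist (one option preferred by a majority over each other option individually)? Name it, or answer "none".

none

Checking pairwise contests:
Fatima beats Ingrid 64–36.
Lena beats Fatima 85–15.
Ingrid beats Ivan 100–0.
Ingrid beats Lena 51–49.
Every option loses at least one head-to-head, so there is no Condorcet winner.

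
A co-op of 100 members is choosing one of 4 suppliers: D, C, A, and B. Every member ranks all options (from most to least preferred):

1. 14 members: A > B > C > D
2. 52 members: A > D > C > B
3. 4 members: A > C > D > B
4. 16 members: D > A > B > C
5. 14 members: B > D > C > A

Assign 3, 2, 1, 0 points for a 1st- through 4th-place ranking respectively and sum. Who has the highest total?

D: 14·0 + 52·2 + 4·1 + 16·3 + 14·2 = 184
C: 14·1 + 52·1 + 4·2 + 16·0 + 14·1 = 88
A: 14·3 + 52·3 + 4·3 + 16·2 + 14·0 = 242
B: 14·2 + 52·0 + 4·0 + 16·1 + 14·3 = 86
A has the highest Borda score (242).

A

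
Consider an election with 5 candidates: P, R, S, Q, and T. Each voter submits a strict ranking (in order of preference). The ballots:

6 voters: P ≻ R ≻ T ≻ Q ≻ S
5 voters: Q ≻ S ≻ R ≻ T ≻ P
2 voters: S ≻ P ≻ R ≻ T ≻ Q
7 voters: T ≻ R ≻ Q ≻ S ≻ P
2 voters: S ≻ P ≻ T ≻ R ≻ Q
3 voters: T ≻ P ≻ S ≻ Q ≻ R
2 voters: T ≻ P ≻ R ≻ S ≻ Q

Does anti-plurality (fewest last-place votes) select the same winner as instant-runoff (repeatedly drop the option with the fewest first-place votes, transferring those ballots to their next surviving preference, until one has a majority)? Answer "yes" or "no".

Anti-plurality — last-place votes: P 12, R 3, S 6, Q 6, T 0. Winner: T.
Instant-runoff — R1 P 6, R 0, S 4, Q 5, T 12 (R out); R2 P 6, S 4, Q 5, T 12 (S out); R3 P 10, Q 5, T 12 (Q out); R4 P 10, T 17 (T winner). Winner: T.
The two methods agree.

yes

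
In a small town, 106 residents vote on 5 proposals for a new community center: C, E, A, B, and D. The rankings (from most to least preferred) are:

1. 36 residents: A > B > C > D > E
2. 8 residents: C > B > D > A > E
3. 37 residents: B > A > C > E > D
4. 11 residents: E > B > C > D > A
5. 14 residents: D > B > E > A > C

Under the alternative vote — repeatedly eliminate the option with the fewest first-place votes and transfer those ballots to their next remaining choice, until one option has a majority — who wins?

B

Round 1: C 8, E 11, A 36, B 37, D 14. Eliminate C.
Round 2: E 11, A 36, B 45, D 14. Eliminate E.
Round 3: A 36, B 56, D 14. B has a majority.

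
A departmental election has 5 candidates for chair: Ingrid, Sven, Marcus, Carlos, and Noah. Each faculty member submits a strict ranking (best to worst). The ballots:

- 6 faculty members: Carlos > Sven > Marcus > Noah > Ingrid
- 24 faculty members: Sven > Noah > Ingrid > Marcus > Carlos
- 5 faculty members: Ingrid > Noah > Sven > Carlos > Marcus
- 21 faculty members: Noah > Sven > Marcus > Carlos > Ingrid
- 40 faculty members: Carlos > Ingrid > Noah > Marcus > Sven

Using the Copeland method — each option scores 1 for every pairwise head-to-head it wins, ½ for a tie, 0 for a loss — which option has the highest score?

Noah

Ingrid: beats Marcus; loses to Sven, Carlos, and Noah → score 1.
Sven: beats Ingrid, Marcus, and Carlos; loses to Noah → score 3.
Marcus: loses to Ingrid, Sven, Carlos, and Noah → score 0.
Carlos: beats Ingrid and Marcus; loses to Sven and Noah → score 2.
Noah: beats Ingrid, Sven, Marcus, and Carlos → score 4.
Noah has the best pairwise record.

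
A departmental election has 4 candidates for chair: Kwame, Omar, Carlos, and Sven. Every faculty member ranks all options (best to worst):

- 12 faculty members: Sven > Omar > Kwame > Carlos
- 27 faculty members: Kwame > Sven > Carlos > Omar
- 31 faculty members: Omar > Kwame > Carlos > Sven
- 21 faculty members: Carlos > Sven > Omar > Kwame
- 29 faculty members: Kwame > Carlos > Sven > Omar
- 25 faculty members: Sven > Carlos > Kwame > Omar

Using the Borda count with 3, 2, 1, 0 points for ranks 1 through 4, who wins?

Kwame

Kwame: 12·1 + 27·3 + 31·2 + 21·0 + 29·3 + 25·1 = 267
Omar: 12·2 + 27·0 + 31·3 + 21·1 + 29·0 + 25·0 = 138
Carlos: 12·0 + 27·1 + 31·1 + 21·3 + 29·2 + 25·2 = 229
Sven: 12·3 + 27·2 + 31·0 + 21·2 + 29·1 + 25·3 = 236
Kwame has the highest Borda score (267).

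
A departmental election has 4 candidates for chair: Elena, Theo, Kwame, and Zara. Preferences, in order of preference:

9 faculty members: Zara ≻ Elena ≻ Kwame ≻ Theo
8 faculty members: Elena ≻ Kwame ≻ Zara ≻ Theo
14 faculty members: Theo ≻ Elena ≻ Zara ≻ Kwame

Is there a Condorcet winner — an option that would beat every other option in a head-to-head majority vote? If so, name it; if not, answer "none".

Elena

Elena vs Theo: 17–14 for Elena.
Elena vs Kwame: 31–0 for Elena.
Elena vs Zara: 22–9 for Elena.
Elena beats every other option head-to-head.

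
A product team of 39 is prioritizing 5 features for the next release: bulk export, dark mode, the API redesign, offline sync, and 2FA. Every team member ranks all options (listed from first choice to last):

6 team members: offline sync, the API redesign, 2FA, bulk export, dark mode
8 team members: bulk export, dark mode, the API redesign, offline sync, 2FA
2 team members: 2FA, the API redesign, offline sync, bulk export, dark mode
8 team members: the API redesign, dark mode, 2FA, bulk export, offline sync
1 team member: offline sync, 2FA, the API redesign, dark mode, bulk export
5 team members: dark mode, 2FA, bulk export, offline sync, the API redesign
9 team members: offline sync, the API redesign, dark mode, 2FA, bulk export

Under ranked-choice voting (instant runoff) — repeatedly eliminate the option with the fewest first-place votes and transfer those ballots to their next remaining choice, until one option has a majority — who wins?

bulk export

Round 1: bulk export 8, dark mode 5, the API redesign 8, offline sync 16, 2FA 2. Eliminate 2FA.
Round 2: bulk export 8, dark mode 5, the API redesign 10, offline sync 16. Eliminate dark mode.
Round 3: bulk export 13, the API redesign 10, offline sync 16. Eliminate the API redesign.
Round 4: bulk export 21, offline sync 18. Bulk export has a majority.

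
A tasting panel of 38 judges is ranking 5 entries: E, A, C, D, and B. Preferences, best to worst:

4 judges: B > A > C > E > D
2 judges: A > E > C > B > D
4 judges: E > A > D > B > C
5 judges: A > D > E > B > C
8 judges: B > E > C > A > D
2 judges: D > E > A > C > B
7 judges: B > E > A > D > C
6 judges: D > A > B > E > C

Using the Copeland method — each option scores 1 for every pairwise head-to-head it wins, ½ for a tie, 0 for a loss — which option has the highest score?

B

E: beats A, C, and D; loses to B → score 3.
A: beats C and D; ties B; loses to E → score 2.5.
C: loses to E, A, D, and B → score 0.
D: beats C; loses to E, A, and B → score 1.
B: beats E, C, and D; ties A → score 3.5.
B has the best pairwise record.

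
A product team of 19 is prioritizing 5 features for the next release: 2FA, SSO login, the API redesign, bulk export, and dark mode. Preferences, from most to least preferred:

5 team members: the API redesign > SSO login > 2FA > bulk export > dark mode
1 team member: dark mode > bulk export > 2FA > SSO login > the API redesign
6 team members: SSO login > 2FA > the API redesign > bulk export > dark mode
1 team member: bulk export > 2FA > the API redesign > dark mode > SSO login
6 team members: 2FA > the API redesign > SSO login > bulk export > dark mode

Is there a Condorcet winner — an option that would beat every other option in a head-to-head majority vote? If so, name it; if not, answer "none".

none

Checking pairwise contests:
SSO login beats 2FA 11–8.
the API redesign beats SSO login 12–7.
2FA beats the API redesign 14–5.
2FA beats bulk export 17–2.
2FA beats dark mode 18–1.
Every option loses at least one head-to-head, so there is no Condorcet winner.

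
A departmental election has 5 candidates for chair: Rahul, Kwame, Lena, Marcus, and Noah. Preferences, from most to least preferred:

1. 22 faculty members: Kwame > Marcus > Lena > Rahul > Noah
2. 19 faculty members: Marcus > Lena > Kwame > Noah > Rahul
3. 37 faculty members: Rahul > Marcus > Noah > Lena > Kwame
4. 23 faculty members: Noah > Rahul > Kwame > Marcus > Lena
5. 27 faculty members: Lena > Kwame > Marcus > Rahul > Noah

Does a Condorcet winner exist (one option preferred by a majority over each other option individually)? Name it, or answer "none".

Checking pairwise contests:
Kwame beats Rahul 68–60.
Lena beats Kwame 83–45.
Marcus beats Lena 101–27.
Kwame beats Marcus 72–56.
Rahul beats Noah 86–42.
Every option loses at least one head-to-head, so there is no Condorcet winner.

none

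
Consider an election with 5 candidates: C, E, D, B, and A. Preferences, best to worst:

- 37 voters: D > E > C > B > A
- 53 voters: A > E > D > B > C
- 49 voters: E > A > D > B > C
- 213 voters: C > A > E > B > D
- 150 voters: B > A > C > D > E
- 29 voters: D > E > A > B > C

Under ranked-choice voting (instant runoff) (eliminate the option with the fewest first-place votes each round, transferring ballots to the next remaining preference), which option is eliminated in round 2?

D

Round 1: C 213, E 49, D 66, B 150, A 53. Eliminate E.
Round 2: C 213, D 66, B 150, A 102. Eliminate D.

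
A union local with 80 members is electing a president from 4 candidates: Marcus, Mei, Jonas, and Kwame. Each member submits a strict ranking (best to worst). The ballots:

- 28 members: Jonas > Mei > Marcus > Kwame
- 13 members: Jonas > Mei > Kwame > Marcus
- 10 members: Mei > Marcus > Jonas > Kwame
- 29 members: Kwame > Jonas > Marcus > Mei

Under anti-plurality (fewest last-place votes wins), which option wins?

Jonas

Last-place votes: Marcus 13, Mei 29, Jonas 0, Kwame 38.
Jonas is ranked last by the fewest voters, so Jonas wins.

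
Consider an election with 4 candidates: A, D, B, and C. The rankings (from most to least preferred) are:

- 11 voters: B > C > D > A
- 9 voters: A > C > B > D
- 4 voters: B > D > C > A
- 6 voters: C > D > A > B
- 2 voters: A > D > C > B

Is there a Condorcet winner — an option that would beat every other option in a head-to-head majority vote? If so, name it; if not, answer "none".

C vs A: 21–11 for C.
C vs D: 26–6 for C.
C vs B: 17–15 for C.
C beats every other option head-to-head.

C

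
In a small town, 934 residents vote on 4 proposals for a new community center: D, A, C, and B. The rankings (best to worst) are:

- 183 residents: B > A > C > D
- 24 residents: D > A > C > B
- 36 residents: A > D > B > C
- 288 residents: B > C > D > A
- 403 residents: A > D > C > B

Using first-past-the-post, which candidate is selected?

First-place votes: D 24, A 439, C 0, B 471.
B has the most first-place votes.

B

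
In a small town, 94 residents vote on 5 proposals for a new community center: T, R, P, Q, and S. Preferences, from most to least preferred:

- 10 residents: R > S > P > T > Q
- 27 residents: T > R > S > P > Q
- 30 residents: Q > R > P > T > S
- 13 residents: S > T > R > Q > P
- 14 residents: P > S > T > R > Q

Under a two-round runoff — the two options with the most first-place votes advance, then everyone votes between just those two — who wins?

T

Round 1 first-place votes: T 27, R 10, P 14, Q 30, S 13.
Q and T advance.
Runoff: Q is preferred to T by 30 voters; T by 64.
T wins the runoff.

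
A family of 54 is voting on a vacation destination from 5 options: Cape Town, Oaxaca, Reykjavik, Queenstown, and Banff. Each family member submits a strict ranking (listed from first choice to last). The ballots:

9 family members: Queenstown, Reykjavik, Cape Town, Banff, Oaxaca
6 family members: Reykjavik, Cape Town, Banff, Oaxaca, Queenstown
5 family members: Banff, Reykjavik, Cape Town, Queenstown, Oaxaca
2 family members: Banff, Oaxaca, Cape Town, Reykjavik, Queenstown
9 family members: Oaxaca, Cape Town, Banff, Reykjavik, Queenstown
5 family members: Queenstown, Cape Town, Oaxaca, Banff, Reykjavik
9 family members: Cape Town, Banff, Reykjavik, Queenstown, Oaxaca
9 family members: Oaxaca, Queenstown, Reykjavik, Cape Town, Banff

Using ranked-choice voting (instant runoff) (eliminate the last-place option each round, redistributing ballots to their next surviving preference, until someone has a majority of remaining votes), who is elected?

Round 1: Cape Town 9, Oaxaca 18, Reykjavik 6, Queenstown 14, Banff 7. Eliminate Reykjavik.
Round 2: Cape Town 15, Oaxaca 18, Queenstown 14, Banff 7. Eliminate Banff.
Round 3: Cape Town 20, Oaxaca 20, Queenstown 14. Eliminate Queenstown.
Round 4: Cape Town 34, Oaxaca 20. Cape Town has a majority.

Cape Town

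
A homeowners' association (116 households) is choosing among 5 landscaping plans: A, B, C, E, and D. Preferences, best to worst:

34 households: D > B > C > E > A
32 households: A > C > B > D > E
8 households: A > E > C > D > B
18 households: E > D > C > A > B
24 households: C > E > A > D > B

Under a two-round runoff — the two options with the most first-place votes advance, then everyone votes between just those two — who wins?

Round 1 first-place votes: A 40, B 0, C 24, E 18, D 34.
A and D advance.
Runoff: A is preferred to D by 64 voters; D by 52.
A wins the runoff.

A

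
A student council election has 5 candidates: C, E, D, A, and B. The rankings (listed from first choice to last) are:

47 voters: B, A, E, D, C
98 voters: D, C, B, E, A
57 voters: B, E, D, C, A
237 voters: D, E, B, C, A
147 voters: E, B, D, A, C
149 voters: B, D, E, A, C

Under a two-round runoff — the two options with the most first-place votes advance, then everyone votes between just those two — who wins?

B

Round 1 first-place votes: C 0, E 147, D 335, A 0, B 253.
D and B advance.
Runoff: D is preferred to B by 335 voters; B by 400.
B wins the runoff.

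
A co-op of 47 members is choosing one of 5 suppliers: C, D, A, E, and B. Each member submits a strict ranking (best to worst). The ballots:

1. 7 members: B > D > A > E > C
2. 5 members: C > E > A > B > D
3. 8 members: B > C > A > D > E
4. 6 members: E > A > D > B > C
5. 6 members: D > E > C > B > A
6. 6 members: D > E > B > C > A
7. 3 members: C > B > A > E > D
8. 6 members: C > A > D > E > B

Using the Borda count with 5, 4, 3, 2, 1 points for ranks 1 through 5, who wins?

D

C: 7·1 + 5·5 + 8·4 + 6·1 + 6·3 + 6·2 + 3·5 + 6·5 = 145
D: 7·4 + 5·1 + 8·2 + 6·3 + 6·5 + 6·5 + 3·1 + 6·3 = 148
A: 7·3 + 5·3 + 8·3 + 6·4 + 6·1 + 6·1 + 3·3 + 6·4 = 129
E: 7·2 + 5·4 + 8·1 + 6·5 + 6·4 + 6·4 + 3·2 + 6·2 = 138
B: 7·5 + 5·2 + 8·5 + 6·2 + 6·2 + 6·3 + 3·4 + 6·1 = 145
D has the highest Borda score (148).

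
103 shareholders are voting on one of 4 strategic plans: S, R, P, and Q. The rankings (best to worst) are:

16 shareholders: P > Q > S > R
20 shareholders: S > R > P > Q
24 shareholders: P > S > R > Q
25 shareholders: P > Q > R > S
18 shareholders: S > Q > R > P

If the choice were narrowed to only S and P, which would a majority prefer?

Voters preferring S to P: 38; preferring P to S: 65.
P wins the head-to-head.

P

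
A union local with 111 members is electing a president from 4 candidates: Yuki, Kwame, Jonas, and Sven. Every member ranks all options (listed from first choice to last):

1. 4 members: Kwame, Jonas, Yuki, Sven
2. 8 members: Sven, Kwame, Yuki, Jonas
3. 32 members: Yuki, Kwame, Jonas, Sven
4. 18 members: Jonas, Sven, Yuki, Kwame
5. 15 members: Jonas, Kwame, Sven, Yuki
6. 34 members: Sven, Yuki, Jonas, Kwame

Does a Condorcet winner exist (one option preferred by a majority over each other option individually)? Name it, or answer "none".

Checking pairwise contests:
Sven beats Yuki 75–36.
Yuki beats Kwame 84–27.
Yuki beats Jonas 74–37.
Jonas beats Sven 69–42.
Every option loses at least one head-to-head, so there is no Condorcet winner.

none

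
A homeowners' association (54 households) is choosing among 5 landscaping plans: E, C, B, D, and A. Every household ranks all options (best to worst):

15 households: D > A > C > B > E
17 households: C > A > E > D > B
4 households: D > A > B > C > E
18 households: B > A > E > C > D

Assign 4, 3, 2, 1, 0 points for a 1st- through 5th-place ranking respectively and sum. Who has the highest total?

E: 15·0 + 17·2 + 4·0 + 18·2 = 70
C: 15·2 + 17·4 + 4·1 + 18·1 = 120
B: 15·1 + 17·0 + 4·2 + 18·4 = 95
D: 15·4 + 17·1 + 4·4 + 18·0 = 93
A: 15·3 + 17·3 + 4·3 + 18·3 = 162
A has the highest Borda score (162).

A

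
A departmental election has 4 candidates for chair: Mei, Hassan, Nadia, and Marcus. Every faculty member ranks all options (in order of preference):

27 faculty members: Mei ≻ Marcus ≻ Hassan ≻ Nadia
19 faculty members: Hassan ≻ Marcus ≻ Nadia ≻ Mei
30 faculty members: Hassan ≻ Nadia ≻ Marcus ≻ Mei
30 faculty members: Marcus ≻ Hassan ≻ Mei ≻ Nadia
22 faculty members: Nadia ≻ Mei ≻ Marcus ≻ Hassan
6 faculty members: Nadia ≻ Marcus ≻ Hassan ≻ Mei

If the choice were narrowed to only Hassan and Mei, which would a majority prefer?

Voters preferring Hassan to Mei: 85; preferring Mei to Hassan: 49.
Hassan wins the head-to-head.

Hassan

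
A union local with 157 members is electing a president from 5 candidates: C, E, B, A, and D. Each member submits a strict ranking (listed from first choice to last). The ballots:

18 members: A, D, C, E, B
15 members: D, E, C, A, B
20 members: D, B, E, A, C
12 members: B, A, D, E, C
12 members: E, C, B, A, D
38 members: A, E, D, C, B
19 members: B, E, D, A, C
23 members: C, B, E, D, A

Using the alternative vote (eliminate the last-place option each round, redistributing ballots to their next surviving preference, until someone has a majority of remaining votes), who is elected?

Round 1: C 23, E 12, B 31, A 56, D 35. Eliminate E.
Round 2: C 35, B 31, A 56, D 35. Eliminate B.
Round 3: C 35, A 68, D 54. Eliminate C.
Round 4: A 80, D 77. A has a majority.

A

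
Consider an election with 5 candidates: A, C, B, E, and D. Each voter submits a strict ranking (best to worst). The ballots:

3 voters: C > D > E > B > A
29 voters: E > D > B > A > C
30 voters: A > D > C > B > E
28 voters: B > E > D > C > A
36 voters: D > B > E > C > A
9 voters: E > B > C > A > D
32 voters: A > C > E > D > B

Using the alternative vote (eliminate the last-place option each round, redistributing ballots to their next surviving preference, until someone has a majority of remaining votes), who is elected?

E

Round 1: A 62, C 3, B 28, E 38, D 36. Eliminate C.
Round 2: A 62, B 28, E 38, D 39. Eliminate B.
Round 3: A 62, E 66, D 39. Eliminate D.
Round 4: A 62, E 105. E has a majority.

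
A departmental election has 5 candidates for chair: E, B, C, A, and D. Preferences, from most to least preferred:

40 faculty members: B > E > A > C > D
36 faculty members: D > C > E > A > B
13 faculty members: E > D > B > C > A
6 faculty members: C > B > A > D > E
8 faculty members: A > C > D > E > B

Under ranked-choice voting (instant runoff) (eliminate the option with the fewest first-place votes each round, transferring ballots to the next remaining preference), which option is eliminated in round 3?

E

Round 1: E 13, B 40, C 6, A 8, D 36. Eliminate C.
Round 2: E 13, B 46, A 8, D 36. Eliminate A.
Round 3: E 13, B 46, D 44. Eliminate E.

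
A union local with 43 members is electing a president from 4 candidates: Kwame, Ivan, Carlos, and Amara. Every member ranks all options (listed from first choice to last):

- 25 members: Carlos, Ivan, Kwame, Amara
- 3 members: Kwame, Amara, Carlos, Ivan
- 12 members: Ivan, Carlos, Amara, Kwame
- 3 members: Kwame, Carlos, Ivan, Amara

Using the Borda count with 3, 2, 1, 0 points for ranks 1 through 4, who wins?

Kwame: 25·1 + 3·3 + 12·0 + 3·3 = 43
Ivan: 25·2 + 3·0 + 12·3 + 3·1 = 89
Carlos: 25·3 + 3·1 + 12·2 + 3·2 = 108
Amara: 25·0 + 3·2 + 12·1 + 3·0 = 18
Carlos has the highest Borda score (108).

Carlos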